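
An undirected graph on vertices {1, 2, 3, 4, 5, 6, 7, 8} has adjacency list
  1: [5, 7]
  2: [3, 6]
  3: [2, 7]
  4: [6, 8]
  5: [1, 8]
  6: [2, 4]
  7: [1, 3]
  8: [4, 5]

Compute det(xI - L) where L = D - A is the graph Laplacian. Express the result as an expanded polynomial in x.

Each diagonal entry of L is the vertex degree and each off-diagonal entry is -1 where an edge is present, 0 otherwise; in the order [1, 2, 3, 4, 5, 6, 7, 8] the diagonal is [2, 2, 2, 2, 2, 2, 2, 2]. Computing det(xI - L) by cofactor expansion (or equivalently via sum-over-permutations) gives x^8 - 16x^7 + 104x^6 - 352x^5 + 660x^4 - 672x^3 + 336x^2 - 64x. The constant term is 0 because L is singular (the all-ones vector lies in its kernel). The largest eigenvalue, 4, is at most the vertex count 8.

x^8 - 16x^7 + 104x^6 - 352x^5 + 660x^4 - 672x^3 + 336x^2 - 64x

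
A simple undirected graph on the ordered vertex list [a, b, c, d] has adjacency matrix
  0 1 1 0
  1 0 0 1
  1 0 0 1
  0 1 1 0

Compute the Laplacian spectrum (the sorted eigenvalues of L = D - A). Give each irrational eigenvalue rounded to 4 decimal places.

[0, 2, 2, 4]

With the vertex order [a, b, c, d], the degrees are [2, 2, 2, 2], giving D = diag(2, 2, 2, 2) and L = D - A. Since every row of L sums to 0, the all-ones vector is in the kernel and 0 is an eigenvalue. The eigenvalues sum to 8, which equals trace(L) = 2|E|. The largest eigenvalue, 4, is at most the vertex count 4.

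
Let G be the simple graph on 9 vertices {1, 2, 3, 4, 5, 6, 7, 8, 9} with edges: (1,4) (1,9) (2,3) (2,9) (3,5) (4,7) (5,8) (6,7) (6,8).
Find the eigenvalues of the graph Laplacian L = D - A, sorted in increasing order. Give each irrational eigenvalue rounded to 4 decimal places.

With the vertex order [1, 2, 3, 4, 5, 6, 7, 8, 9], the degrees are [2, 2, 2, 2, 2, 2, 2, 2, 2], giving D = diag(2, 2, 2, 2, 2, 2, 2, 2, 2) and L = D - A. The multiplicity of 0 as a Laplacian eigenvalue equals the number of connected components. The single zero eigenvalue shows the graph is connected.

[0, 0.4679, 0.4679, 1.6527, 1.6527, 3, 3, 3.8794, 3.8794]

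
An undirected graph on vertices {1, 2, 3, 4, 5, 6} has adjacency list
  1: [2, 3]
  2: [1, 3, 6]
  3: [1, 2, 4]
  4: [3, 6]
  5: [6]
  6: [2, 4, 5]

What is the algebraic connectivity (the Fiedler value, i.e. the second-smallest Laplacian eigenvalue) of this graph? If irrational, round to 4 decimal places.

Each diagonal entry of L is the vertex degree and each off-diagonal entry is -1 where an edge is present, 0 otherwise; in the order [1, 2, 3, 4, 5, 6] the diagonal is [2, 3, 3, 2, 1, 3]. Computing the eigenvalues of L and sorting gives [0, 0.7216, 1.6826, 3, 3.7046, 4.8912]. The Fiedler value lambda_2 = 0.7216 is strictly positive, so the graph is connected.

0.7216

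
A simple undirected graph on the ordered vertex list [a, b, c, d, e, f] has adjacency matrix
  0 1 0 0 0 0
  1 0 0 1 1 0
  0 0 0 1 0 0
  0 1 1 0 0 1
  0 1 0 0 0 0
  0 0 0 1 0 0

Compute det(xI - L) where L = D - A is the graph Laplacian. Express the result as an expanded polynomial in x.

x^6 - 10x^5 + 34x^4 - 48x^3 + 29x^2 - 6x

With the vertex order [a, b, c, d, e, f], the degrees are [1, 3, 1, 3, 1, 1], giving D = diag(1, 3, 1, 3, 1, 1) and L = D - A. Computing det(xI - L) by cofactor expansion (or equivalently via sum-over-permutations) gives x^6 - 10x^5 + 34x^4 - 48x^3 + 29x^2 - 6x. The constant term is 0 because L is singular (the all-ones vector lies in its kernel). The eigenvalues sum to 10, which equals trace(L) = 2|E|.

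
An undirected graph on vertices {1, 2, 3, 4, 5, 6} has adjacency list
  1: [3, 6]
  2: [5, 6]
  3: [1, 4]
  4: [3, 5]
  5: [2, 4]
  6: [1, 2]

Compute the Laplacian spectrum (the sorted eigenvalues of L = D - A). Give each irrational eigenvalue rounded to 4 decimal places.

[0, 1, 1, 3, 3, 4]

With the vertex order [1, 2, 3, 4, 5, 6], the degrees are [2, 2, 2, 2, 2, 2], giving D = diag(2, 2, 2, 2, 2, 2) and L = D - A. The multiplicity of 0 as a Laplacian eigenvalue equals the number of connected components. The single zero eigenvalue shows the graph is connected.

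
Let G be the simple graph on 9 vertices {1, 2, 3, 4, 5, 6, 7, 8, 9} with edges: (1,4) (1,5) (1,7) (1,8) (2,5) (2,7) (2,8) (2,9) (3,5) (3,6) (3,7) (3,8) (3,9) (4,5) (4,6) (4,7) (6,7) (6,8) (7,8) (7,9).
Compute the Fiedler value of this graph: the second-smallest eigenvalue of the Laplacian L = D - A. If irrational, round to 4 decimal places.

Each diagonal entry of L is the vertex degree and each off-diagonal entry is -1 where an edge is present, 0 otherwise; in the order [1, 2, 3, 4, 5, 6, 7, 8, 9] the diagonal is [4, 4, 5, 4, 4, 4, 7, 5, 3]. Computing the eigenvalues of L and sorting gives [0, 2.3281, 3.2101, 4, 4.3265, 4.6514, 6.2290, 7.0094, 8.2456]. The Fiedler value lambda_2 = 2.3281 is strictly positive, so the graph is connected. By the matrix-tree theorem the graph has (1/9) * product of the nonzero eigenvalues = 24064 spanning trees. There is one zero in the spectrum, matching the 1 component.

2.3281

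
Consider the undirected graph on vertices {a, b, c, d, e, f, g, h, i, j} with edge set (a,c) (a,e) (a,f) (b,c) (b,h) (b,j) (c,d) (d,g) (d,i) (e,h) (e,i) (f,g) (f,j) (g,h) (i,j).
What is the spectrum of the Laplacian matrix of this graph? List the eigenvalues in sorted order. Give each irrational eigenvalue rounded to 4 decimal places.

Each diagonal entry of L is the vertex degree and each off-diagonal entry is -1 where an edge is present, 0 otherwise; in the order [a, b, c, d, e, f, g, h, i, j] the diagonal is [3, 3, 3, 3, 3, 3, 3, 3, 3, 3]. L is symmetric positive semidefinite, so every eigenvalue is real and nonnegative. The eigenvalues sum to 30, which equals trace(L) = 2|E|.

[0, 2, 2, 2, 2, 2, 5, 5, 5, 5]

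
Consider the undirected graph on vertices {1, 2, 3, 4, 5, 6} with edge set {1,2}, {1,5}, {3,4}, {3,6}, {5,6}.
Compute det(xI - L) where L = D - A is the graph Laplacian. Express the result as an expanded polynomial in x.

With the vertex order [1, 2, 3, 4, 5, 6], the degrees are [2, 1, 2, 1, 2, 2], giving D = diag(2, 1, 2, 1, 2, 2) and L = D - A. L has integer entries, so p(x) = det(xI - L) has integer coefficients. Expanding the determinant yields x^6 - 10x^5 + 36x^4 - 56x^3 + 35x^2 - 6x. The constant term is 0 because L is singular (the all-ones vector lies in its kernel).

x^6 - 10x^5 + 36x^4 - 56x^3 + 35x^2 - 6x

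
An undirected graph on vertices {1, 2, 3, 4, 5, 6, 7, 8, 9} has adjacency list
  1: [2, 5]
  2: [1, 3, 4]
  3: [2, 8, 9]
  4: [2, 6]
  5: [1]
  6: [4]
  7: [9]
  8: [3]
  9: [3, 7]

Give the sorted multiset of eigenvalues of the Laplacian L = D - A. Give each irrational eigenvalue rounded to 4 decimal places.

Each diagonal entry of L is the vertex degree and each off-diagonal entry is -1 where an edge is present, 0 otherwise; in the order [1, 2, 3, 4, 5, 6, 7, 8, 9] the diagonal is [2, 3, 3, 2, 1, 1, 1, 1, 2]. Diagonalising L (or applying a numerical eigensolver to the 9x9 matrix) gives the spectrum above. The single zero eigenvalue shows the graph is connected. By the matrix-tree theorem the graph has (1/9) * product of the nonzero eigenvalues = 1 spanning tree.

[0, 0.2311, 0.3820, 0.6416, 1.6129, 2.2591, 2.6180, 3.5132, 4.7421]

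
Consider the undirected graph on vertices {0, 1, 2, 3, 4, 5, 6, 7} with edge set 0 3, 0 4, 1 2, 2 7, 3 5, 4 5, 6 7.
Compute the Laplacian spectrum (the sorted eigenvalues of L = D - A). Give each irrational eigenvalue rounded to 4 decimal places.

With the vertex order [0, 1, 2, 3, 4, 5, 6, 7], the degrees are [2, 1, 2, 2, 2, 2, 1, 2], giving D = diag(2, 1, 2, 2, 2, 2, 1, 2) and L = D - A. Diagonalising L (or applying a numerical eigensolver to the 8x8 matrix) gives the spectrum above. The 2 zero eigenvalues correspond to the 2 connected components. The eigenvalues sum to 14, which equals trace(L) = 2|E|.

[0, 0, 0.5858, 2, 2, 2, 3.4142, 4]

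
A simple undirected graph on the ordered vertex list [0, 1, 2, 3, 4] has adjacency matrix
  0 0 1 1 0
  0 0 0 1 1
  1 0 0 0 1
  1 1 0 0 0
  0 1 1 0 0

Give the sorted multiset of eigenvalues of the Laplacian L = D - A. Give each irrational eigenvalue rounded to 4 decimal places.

Each diagonal entry of L is the vertex degree and each off-diagonal entry is -1 where an edge is present, 0 otherwise; in the order [0, 1, 2, 3, 4] the diagonal is [2, 2, 2, 2, 2]. L is symmetric positive semidefinite, so every eigenvalue is real and nonnegative. The single zero eigenvalue shows the graph is connected. By the matrix-tree theorem the graph has (1/5) * product of the nonzero eigenvalues = 5 spanning trees. The eigenvalues sum to 10, which equals trace(L) = 2|E|.

[0, 1.3820, 1.3820, 3.6180, 3.6180]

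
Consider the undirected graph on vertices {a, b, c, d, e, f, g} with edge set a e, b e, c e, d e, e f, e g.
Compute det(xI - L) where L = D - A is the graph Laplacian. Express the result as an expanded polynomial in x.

x^7 - 12x^6 + 45x^5 - 80x^4 + 75x^3 - 36x^2 + 7x

Each diagonal entry of L is the vertex degree and each off-diagonal entry is -1 where an edge is present, 0 otherwise; in the order [a, b, c, d, e, f, g] the diagonal is [1, 1, 1, 1, 6, 1, 1]. Computing det(xI - L) by cofactor expansion (or equivalently via sum-over-permutations) gives x^7 - 12x^6 + 45x^5 - 80x^4 + 75x^3 - 36x^2 + 7x. Since p(0) = det(-L) = 0, x divides p(x). The eigenvalues sum to 12, which equals trace(L) = 2|E|.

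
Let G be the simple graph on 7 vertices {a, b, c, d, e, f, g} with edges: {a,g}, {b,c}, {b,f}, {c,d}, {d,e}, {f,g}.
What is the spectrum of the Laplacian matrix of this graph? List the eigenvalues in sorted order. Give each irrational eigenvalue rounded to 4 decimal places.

[0, 0.1981, 0.7530, 1.5550, 2.4450, 3.2470, 3.8019]

Reading degrees in the order [a, b, c, d, e, f, g] gives [1, 2, 2, 2, 1, 2, 2]; set D = diag(1, 2, 2, 2, 1, 2, 2) and form L = D - A. Since every row of L sums to 0, the all-ones vector is in the kernel and 0 is an eigenvalue. The eigenvalues sum to 12, which equals trace(L) = 2|E|. There is one zero in the spectrum, matching the 1 component.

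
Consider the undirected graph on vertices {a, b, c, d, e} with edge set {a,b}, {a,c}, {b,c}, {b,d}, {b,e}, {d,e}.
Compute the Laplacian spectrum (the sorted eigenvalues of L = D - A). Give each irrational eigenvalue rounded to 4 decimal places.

Each diagonal entry of L is the vertex degree and each off-diagonal entry is -1 where an edge is present, 0 otherwise; in the order [a, b, c, d, e] the diagonal is [2, 4, 2, 2, 2]. Since every row of L sums to 0, the all-ones vector is in the kernel and 0 is an eigenvalue. There is one zero in the spectrum, matching the 1 component.

[0, 1, 3, 3, 5]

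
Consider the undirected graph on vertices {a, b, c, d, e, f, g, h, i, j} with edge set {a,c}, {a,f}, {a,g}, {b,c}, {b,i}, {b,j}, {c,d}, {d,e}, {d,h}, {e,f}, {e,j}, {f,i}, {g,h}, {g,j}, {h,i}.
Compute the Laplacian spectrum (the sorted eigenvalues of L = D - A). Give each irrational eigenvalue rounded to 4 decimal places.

Each diagonal entry of L is the vertex degree and each off-diagonal entry is -1 where an edge is present, 0 otherwise; in the order [a, b, c, d, e, f, g, h, i, j] the diagonal is [3, 3, 3, 3, 3, 3, 3, 3, 3, 3]. The multiplicity of 0 as a Laplacian eigenvalue equals the number of connected components. The single zero eigenvalue shows the graph is connected.

[0, 2, 2, 2, 2, 2, 5, 5, 5, 5]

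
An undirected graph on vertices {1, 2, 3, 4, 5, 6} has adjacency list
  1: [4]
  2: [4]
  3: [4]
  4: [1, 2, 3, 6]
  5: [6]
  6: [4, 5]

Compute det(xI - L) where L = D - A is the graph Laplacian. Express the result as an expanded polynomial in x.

x^6 - 10x^5 + 33x^4 - 46x^3 + 28x^2 - 6x

Reading degrees in the order [1, 2, 3, 4, 5, 6] gives [1, 1, 1, 4, 1, 2]; set D = diag(1, 1, 1, 4, 1, 2) and form L = D - A. Computing det(xI - L) by cofactor expansion (or equivalently via sum-over-permutations) gives x^6 - 10x^5 + 33x^4 - 46x^3 + 28x^2 - 6x. The coefficient of x^5 equals -trace(L) = -10, matching the sum of degrees. By the matrix-tree theorem the graph has (1/6) * product of the nonzero eigenvalues = 1 spanning tree. The eigenvalues sum to 10, which equals trace(L) = 2|E|.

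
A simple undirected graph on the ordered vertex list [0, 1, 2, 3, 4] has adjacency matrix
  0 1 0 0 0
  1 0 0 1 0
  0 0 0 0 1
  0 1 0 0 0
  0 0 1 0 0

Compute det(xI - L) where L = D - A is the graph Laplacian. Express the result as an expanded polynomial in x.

x^5 - 6x^4 + 11x^3 - 6x^2

Each diagonal entry of L is the vertex degree and each off-diagonal entry is -1 where an edge is present, 0 otherwise; in the order [0, 1, 2, 3, 4] the diagonal is [1, 2, 1, 1, 1]. Computing det(xI - L) by cofactor expansion (or equivalently via sum-over-permutations) gives x^5 - 6x^4 + 11x^3 - 6x^2. The constant term is 0 because L is singular (the all-ones vector lies in its kernel). The eigenvalues sum to 6, which equals trace(L) = 2|E|. There are 2 zeros in the spectrum, matching the 2 components.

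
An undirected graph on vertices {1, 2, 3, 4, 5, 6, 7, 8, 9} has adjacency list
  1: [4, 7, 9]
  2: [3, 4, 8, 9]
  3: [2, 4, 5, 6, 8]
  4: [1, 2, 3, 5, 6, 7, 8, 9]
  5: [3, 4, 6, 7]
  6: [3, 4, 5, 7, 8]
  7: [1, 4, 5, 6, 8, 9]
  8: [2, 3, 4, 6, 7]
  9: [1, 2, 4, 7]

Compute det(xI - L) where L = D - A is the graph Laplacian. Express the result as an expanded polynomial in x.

x^9 - 44x^8 + 830x^7 - 8758x^6 + 56465x^5 - 227400x^4 + 557524x^3 - 758958x^2 + 437940x

Reading degrees in the order [1, 2, 3, 4, 5, 6, 7, 8, 9] gives [3, 4, 5, 8, 4, 5, 6, 5, 4]; set D = diag(3, 4, 5, 8, 4, 5, 6, 5, 4) and form L = D - A. Computing det(xI - L) by cofactor expansion (or equivalently via sum-over-permutations) gives x^9 - 44x^8 + 830x^7 - 8758x^6 + 56465x^5 - 227400x^4 + 557524x^3 - 758958x^2 + 437940x. The constant term is 0 because L is singular (the all-ones vector lies in its kernel).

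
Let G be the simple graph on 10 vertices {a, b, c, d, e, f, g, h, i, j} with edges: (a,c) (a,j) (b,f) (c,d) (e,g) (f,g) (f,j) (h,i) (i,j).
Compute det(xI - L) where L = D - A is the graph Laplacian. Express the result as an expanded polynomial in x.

x^10 - 18x^9 + 134x^8 - 536x^7 + 1252x^6 - 1738x^5 + 1399x^4 - 612x^3 + 129x^2 - 10x

Reading degrees in the order [a, b, c, d, e, f, g, h, i, j] gives [2, 1, 2, 1, 1, 3, 2, 1, 2, 3]; set D = diag(2, 1, 2, 1, 1, 3, 2, 1, 2, 3) and form L = D - A. L has integer entries, so p(x) = det(xI - L) has integer coefficients. Expanding the determinant yields x^10 - 18x^9 + 134x^8 - 536x^7 + 1252x^6 - 1738x^5 + 1399x^4 - 612x^3 + 129x^2 - 10x. The coefficient of x^9 equals -trace(L) = -18, matching the sum of degrees. There is one zero in the spectrum, matching the 1 component. By the matrix-tree theorem the graph has (1/10) * product of the nonzero eigenvalues = 1 spanning tree.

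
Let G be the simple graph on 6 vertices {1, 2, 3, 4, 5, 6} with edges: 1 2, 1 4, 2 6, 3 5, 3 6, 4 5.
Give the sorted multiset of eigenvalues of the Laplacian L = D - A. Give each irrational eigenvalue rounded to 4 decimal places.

With the vertex order [1, 2, 3, 4, 5, 6], the degrees are [2, 2, 2, 2, 2, 2], giving D = diag(2, 2, 2, 2, 2, 2) and L = D - A. The multiplicity of 0 as a Laplacian eigenvalue equals the number of connected components. There is one zero in the spectrum, matching the 1 component. The largest eigenvalue, 4, is at most the vertex count 6.

[0, 1, 1, 3, 3, 4]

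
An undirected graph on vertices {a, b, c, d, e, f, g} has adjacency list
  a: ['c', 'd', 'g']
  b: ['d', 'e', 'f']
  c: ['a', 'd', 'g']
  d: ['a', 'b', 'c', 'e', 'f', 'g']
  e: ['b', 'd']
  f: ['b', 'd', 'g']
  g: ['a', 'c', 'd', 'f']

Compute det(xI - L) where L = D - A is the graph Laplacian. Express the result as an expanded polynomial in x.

Reading degrees in the order [a, b, c, d, e, f, g] gives [3, 3, 3, 6, 2, 3, 4]; set D = diag(3, 3, 3, 6, 2, 3, 4) and form L = D - A. Computing det(xI - L) by cofactor expansion (or equivalently via sum-over-permutations) gives x^7 - 24x^6 + 230x^5 - 1122x^4 + 2919x^3 - 3800x^2 + 1904x. Since p(0) = det(-L) = 0, x divides p(x). There is one zero in the spectrum, matching the 1 component. The eigenvalues sum to 24, which equals trace(L) = 2|E|.

x^7 - 24x^6 + 230x^5 - 1122x^4 + 2919x^3 - 3800x^2 + 1904x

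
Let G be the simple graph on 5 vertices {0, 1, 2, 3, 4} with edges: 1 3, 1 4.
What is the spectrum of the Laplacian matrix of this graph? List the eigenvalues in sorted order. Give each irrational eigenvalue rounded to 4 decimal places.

Each diagonal entry of L is the vertex degree and each off-diagonal entry is -1 where an edge is present, 0 otherwise; in the order [0, 1, 2, 3, 4] the diagonal is [0, 2, 0, 1, 1]. Since every row of L sums to 0, the all-ones vector is in the kernel and 0 is an eigenvalue. The 3 zero eigenvalues correspond to the 3 connected components. There are 3 zeros in the spectrum, matching the 3 components.

[0, 0, 0, 1, 3]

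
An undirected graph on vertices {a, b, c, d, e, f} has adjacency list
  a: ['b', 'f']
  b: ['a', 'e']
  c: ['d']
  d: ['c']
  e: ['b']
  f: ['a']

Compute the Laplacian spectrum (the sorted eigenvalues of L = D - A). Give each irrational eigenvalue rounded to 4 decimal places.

Reading degrees in the order [a, b, c, d, e, f] gives [2, 2, 1, 1, 1, 1]; set D = diag(2, 2, 1, 1, 1, 1) and form L = D - A. Diagonalising L (or applying a numerical eigensolver to the 6x6 matrix) gives the spectrum above. The 2 zero eigenvalues correspond to the 2 connected components. The largest eigenvalue, 3.4142, is at most the vertex count 6. The eigenvalues sum to 8, which equals trace(L) = 2|E|.

[0, 0, 0.5858, 2, 2, 3.4142]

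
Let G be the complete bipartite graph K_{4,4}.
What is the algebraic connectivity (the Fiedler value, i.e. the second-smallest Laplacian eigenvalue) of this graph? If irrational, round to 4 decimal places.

4

The graph has 8 vertices and degree multiset [4, 4, 4, 4, 4, 4, 4, 4]; D is the diagonal matrix of degrees and L = D - A. The smallest Laplacian eigenvalue is always 0. The next one, lambda_2 = 4, measures how hard the graph is to disconnect: larger values mean better connectivity. The largest eigenvalue, 8, is at most the vertex count 8. The eigenvalues sum to 32, which equals trace(L) = 2|E|.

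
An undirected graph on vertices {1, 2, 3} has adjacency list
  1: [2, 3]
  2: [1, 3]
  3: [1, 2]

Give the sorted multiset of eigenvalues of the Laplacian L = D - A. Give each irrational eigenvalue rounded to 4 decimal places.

Each diagonal entry of L is the vertex degree and each off-diagonal entry is -1 where an edge is present, 0 otherwise; in the order [1, 2, 3] the diagonal is [2, 2, 2]. Since every row of L sums to 0, the all-ones vector is in the kernel and 0 is an eigenvalue.

[0, 3, 3]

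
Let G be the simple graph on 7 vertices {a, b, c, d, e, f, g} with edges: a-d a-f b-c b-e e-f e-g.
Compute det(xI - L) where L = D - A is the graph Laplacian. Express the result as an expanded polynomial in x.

x^7 - 12x^6 + 54x^5 - 114x^4 + 115x^3 - 50x^2 + 7x

With the vertex order [a, b, c, d, e, f, g], the degrees are [2, 2, 1, 1, 3, 2, 1], giving D = diag(2, 2, 1, 1, 3, 2, 1) and L = D - A. Computing det(xI - L) by cofactor expansion (or equivalently via sum-over-permutations) gives x^7 - 12x^6 + 54x^5 - 114x^4 + 115x^3 - 50x^2 + 7x. The constant term is 0 because L is singular (the all-ones vector lies in its kernel). The largest eigenvalue, 4.3342, is at most the vertex count 7.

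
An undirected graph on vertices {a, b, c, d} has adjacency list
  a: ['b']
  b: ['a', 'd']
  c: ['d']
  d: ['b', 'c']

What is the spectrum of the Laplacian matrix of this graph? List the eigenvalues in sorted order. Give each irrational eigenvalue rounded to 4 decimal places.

Reading degrees in the order [a, b, c, d] gives [1, 2, 1, 2]; set D = diag(1, 2, 1, 2) and form L = D - A. Diagonalising L (or applying a numerical eigensolver to the 4x4 matrix) gives the spectrum above. The largest eigenvalue, 3.4142, is at most the vertex count 4. There is one zero in the spectrum, matching the 1 component.

[0, 0.5858, 2, 3.4142]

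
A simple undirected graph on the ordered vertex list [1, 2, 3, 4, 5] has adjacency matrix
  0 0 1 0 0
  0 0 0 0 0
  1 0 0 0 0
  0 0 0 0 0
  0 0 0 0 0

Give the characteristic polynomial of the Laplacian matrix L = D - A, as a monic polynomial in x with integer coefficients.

Reading degrees in the order [1, 2, 3, 4, 5] gives [1, 0, 1, 0, 0]; set D = diag(1, 0, 1, 0, 0) and form L = D - A. Computing det(xI - L) by cofactor expansion (or equivalently via sum-over-permutations) gives x^5 - 2x^4. The constant term is 0 because L is singular (the all-ones vector lies in its kernel). The largest eigenvalue, 2, is at most the vertex count 5.

x^5 - 2x^4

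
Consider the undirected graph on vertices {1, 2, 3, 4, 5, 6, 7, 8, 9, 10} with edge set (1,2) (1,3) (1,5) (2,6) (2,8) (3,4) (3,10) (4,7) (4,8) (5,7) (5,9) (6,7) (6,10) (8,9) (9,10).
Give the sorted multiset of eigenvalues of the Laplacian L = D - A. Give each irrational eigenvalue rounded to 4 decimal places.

[0, 2, 2, 2, 2, 2, 5, 5, 5, 5]

Reading degrees in the order [1, 2, 3, 4, 5, 6, 7, 8, 9, 10] gives [3, 3, 3, 3, 3, 3, 3, 3, 3, 3]; set D = diag(3, 3, 3, 3, 3, 3, 3, 3, 3, 3) and form L = D - A. Diagonalising L (or applying a numerical eigensolver to the 10x10 matrix) gives the spectrum above.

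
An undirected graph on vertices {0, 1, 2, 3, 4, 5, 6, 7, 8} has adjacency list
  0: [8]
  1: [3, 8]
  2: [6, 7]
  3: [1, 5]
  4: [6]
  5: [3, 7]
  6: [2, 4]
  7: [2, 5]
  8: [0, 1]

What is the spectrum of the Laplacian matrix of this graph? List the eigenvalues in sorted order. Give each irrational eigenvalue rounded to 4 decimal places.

Reading degrees in the order [0, 1, 2, 3, 4, 5, 6, 7, 8] gives [1, 2, 2, 2, 1, 2, 2, 2, 2]; set D = diag(1, 2, 2, 2, 1, 2, 2, 2, 2) and form L = D - A. The multiplicity of 0 as a Laplacian eigenvalue equals the number of connected components. The eigenvalues sum to 16, which equals trace(L) = 2|E|.

[0, 0.1206, 0.4679, 1, 1.6527, 2.3473, 3, 3.5321, 3.8794]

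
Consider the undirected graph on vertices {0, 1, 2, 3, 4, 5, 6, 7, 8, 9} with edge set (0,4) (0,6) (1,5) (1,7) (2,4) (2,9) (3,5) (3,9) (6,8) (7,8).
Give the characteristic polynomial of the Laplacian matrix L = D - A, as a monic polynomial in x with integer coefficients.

x^10 - 20x^9 + 170x^8 - 800x^7 + 2275x^6 - 4004x^5 + 4290x^4 - 2640x^3 + 825x^2 - 100x

With the vertex order [0, 1, 2, 3, 4, 5, 6, 7, 8, 9], the degrees are [2, 2, 2, 2, 2, 2, 2, 2, 2, 2], giving D = diag(2, 2, 2, 2, 2, 2, 2, 2, 2, 2) and L = D - A. Computing det(xI - L) by cofactor expansion (or equivalently via sum-over-permutations) gives x^10 - 20x^9 + 170x^8 - 800x^7 + 2275x^6 - 4004x^5 + 4290x^4 - 2640x^3 + 825x^2 - 100x. The coefficient of x^9 equals -trace(L) = -20, matching the sum of degrees. The largest eigenvalue, 4, is at most the vertex count 10. There is one zero in the spectrum, matching the 1 component.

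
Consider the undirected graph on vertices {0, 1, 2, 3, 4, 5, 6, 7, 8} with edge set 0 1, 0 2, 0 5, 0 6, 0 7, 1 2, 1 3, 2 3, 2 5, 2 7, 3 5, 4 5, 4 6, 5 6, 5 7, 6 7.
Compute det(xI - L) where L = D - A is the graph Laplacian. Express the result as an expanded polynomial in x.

x^9 - 32x^8 + 426x^7 - 3046x^6 + 12570x^5 - 29744x^4 + 37045x^3 - 18504x^2

With the vertex order [0, 1, 2, 3, 4, 5, 6, 7, 8], the degrees are [5, 3, 5, 3, 2, 6, 4, 4, 0], giving D = diag(5, 3, 5, 3, 2, 6, 4, 4, 0) and L = D - A. Computing det(xI - L) by cofactor expansion (or equivalently via sum-over-permutations) gives x^9 - 32x^8 + 426x^7 - 3046x^6 + 12570x^5 - 29744x^4 + 37045x^3 - 18504x^2. The constant term is 0 because L is singular (the all-ones vector lies in its kernel). The largest eigenvalue, 7.1917, is at most the vertex count 9.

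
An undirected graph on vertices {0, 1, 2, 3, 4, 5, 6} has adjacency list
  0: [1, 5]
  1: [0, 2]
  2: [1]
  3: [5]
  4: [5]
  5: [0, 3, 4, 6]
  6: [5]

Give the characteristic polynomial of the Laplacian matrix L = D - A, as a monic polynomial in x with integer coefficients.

x^7 - 12x^6 + 52x^5 - 104x^4 + 102x^3 - 46x^2 + 7x

Reading degrees in the order [0, 1, 2, 3, 4, 5, 6] gives [2, 2, 1, 1, 1, 4, 1]; set D = diag(2, 2, 1, 1, 1, 4, 1) and form L = D - A. Computing det(xI - L) by cofactor expansion (or equivalently via sum-over-permutations) gives x^7 - 12x^6 + 52x^5 - 104x^4 + 102x^3 - 46x^2 + 7x. The coefficient of x^6 equals -trace(L) = -12, matching the sum of degrees. The largest eigenvalue, 5.0965, is at most the vertex count 7. By the matrix-tree theorem the graph has (1/7) * product of the nonzero eigenvalues = 1 spanning tree.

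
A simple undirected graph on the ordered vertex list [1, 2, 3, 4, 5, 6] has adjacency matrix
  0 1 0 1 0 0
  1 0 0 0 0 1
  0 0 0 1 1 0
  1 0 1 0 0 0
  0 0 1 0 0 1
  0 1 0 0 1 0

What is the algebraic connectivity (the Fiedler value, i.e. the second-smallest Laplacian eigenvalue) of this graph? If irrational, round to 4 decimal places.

1

Reading degrees in the order [1, 2, 3, 4, 5, 6] gives [2, 2, 2, 2, 2, 2]; set D = diag(2, 2, 2, 2, 2, 2) and form L = D - A. The smallest Laplacian eigenvalue is always 0. The next one, lambda_2 = 1, measures how hard the graph is to disconnect: larger values mean better connectivity. The eigenvalues sum to 12, which equals trace(L) = 2|E|. By the matrix-tree theorem the graph has (1/6) * product of the nonzero eigenvalues = 6 spanning trees.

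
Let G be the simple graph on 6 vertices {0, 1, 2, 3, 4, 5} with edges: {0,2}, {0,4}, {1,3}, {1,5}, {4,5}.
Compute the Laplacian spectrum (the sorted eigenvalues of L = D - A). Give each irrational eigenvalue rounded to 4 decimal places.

[0, 0.2679, 1, 2, 3, 3.7321]

With the vertex order [0, 1, 2, 3, 4, 5], the degrees are [2, 2, 1, 1, 2, 2], giving D = diag(2, 2, 1, 1, 2, 2) and L = D - A. Since every row of L sums to 0, the all-ones vector is in the kernel and 0 is an eigenvalue. The eigenvalues sum to 10, which equals trace(L) = 2|E|.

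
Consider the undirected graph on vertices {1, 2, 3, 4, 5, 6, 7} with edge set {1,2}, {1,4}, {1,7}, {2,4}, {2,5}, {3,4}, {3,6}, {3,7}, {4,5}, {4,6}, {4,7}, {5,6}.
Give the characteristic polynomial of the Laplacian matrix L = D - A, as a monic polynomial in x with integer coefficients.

x^7 - 24x^6 + 231x^5 - 1140x^4 + 3036x^3 - 4128x^2 + 2240x

With the vertex order [1, 2, 3, 4, 5, 6, 7], the degrees are [3, 3, 3, 6, 3, 3, 3], giving D = diag(3, 3, 3, 6, 3, 3, 3) and L = D - A. Computing det(xI - L) by cofactor expansion (or equivalently via sum-over-permutations) gives x^7 - 24x^6 + 231x^5 - 1140x^4 + 3036x^3 - 4128x^2 + 2240x. The coefficient of x^6 equals -trace(L) = -24, matching the sum of degrees. By the matrix-tree theorem the graph has (1/7) * product of the nonzero eigenvalues = 320 spanning trees. The largest eigenvalue, 7, is at most the vertex count 7.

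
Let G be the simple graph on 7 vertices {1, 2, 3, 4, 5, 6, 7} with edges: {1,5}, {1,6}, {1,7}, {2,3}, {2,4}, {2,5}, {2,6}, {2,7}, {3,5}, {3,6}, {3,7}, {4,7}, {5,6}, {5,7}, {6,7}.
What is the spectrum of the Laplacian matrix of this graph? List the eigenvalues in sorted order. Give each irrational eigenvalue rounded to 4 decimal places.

[0, 1.8929, 3.2123, 5.5262, 6, 6.3686, 7]

With the vertex order [1, 2, 3, 4, 5, 6, 7], the degrees are [3, 5, 4, 2, 5, 5, 6], giving D = diag(3, 5, 4, 2, 5, 5, 6) and L = D - A. The multiplicity of 0 as a Laplacian eigenvalue equals the number of connected components. The eigenvalues sum to 30, which equals trace(L) = 2|E|. There is one zero in the spectrum, matching the 1 component.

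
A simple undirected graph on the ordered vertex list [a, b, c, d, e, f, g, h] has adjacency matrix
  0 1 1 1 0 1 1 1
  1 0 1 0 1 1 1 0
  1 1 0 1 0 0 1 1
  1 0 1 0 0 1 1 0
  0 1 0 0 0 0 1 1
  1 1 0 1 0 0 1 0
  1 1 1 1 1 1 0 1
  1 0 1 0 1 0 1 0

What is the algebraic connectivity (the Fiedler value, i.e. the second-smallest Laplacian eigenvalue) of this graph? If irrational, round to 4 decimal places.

With the vertex order [a, b, c, d, e, f, g, h], the degrees are [6, 5, 5, 4, 3, 4, 7, 4], giving D = diag(6, 5, 5, 4, 3, 4, 7, 4) and L = D - A. Computing the eigenvalues of L and sorting gives [0, 2.5205, 3.7769, 4.6706, 5, 6.7716, 7.2604, 8]. The Fiedler value lambda_2 = 2.5205 is strictly positive, so the graph is connected. There is one zero in the spectrum, matching the 1 component. By the matrix-tree theorem the graph has (1/8) * product of the nonzero eigenvalues = 10930 spanning trees.

2.5205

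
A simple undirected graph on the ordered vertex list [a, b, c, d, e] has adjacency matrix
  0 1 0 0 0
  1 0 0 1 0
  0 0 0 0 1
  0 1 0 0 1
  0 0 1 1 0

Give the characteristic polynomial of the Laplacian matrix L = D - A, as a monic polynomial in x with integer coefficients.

x^5 - 8x^4 + 21x^3 - 20x^2 + 5x

Reading degrees in the order [a, b, c, d, e] gives [1, 2, 1, 2, 2]; set D = diag(1, 2, 1, 2, 2) and form L = D - A. L has integer entries, so p(x) = det(xI - L) has integer coefficients. Expanding the determinant yields x^5 - 8x^4 + 21x^3 - 20x^2 + 5x. Since p(0) = det(-L) = 0, x divides p(x).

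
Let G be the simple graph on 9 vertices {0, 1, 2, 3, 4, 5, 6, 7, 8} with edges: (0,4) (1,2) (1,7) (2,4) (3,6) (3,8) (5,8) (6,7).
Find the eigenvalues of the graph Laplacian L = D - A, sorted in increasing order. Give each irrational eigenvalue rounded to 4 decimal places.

[0, 0.1206, 0.4679, 1, 1.6527, 2.3473, 3, 3.5321, 3.8794]

Reading degrees in the order [0, 1, 2, 3, 4, 5, 6, 7, 8] gives [1, 2, 2, 2, 2, 1, 2, 2, 2]; set D = diag(1, 2, 2, 2, 2, 1, 2, 2, 2) and form L = D - A. Diagonalising L (or applying a numerical eigensolver to the 9x9 matrix) gives the spectrum above. By the matrix-tree theorem the graph has (1/9) * product of the nonzero eigenvalues = 1 spanning tree. There is one zero in the spectrum, matching the 1 component.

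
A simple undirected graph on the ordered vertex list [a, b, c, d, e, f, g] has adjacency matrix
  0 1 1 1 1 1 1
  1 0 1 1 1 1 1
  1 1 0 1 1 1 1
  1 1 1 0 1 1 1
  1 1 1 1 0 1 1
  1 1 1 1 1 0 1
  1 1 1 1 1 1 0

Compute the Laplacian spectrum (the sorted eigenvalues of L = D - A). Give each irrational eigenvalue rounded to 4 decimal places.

With the vertex order [a, b, c, d, e, f, g], the degrees are [6, 6, 6, 6, 6, 6, 6], giving D = diag(6, 6, 6, 6, 6, 6, 6) and L = D - A. The multiplicity of 0 as a Laplacian eigenvalue equals the number of connected components. By the matrix-tree theorem the graph has (1/7) * product of the nonzero eigenvalues = 16807 spanning trees. There is one zero in the spectrum, matching the 1 component.

[0, 7, 7, 7, 7, 7, 7]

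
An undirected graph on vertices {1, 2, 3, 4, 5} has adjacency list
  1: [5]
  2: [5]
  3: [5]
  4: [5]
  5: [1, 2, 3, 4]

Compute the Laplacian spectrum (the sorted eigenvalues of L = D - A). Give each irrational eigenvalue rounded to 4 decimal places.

[0, 1, 1, 1, 5]

Each diagonal entry of L is the vertex degree and each off-diagonal entry is -1 where an edge is present, 0 otherwise; in the order [1, 2, 3, 4, 5] the diagonal is [1, 1, 1, 1, 4]. Since every row of L sums to 0, the all-ones vector is in the kernel and 0 is an eigenvalue. The single zero eigenvalue shows the graph is connected.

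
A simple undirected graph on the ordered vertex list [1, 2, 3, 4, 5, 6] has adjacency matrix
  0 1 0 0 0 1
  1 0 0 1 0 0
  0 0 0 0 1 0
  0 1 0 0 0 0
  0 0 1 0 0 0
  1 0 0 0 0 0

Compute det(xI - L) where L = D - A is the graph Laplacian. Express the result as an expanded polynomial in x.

With the vertex order [1, 2, 3, 4, 5, 6], the degrees are [2, 2, 1, 1, 1, 1], giving D = diag(2, 2, 1, 1, 1, 1) and L = D - A. Computing det(xI - L) by cofactor expansion (or equivalently via sum-over-permutations) gives x^6 - 8x^5 + 22x^4 - 24x^3 + 8x^2. Since p(0) = det(-L) = 0, x divides p(x). The largest eigenvalue, 3.4142, is at most the vertex count 6.

x^6 - 8x^5 + 22x^4 - 24x^3 + 8x^2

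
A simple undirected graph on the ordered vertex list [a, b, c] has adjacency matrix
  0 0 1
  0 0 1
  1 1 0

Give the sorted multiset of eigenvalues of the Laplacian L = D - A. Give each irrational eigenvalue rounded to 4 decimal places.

[0, 1, 3]

With the vertex order [a, b, c], the degrees are [1, 1, 2], giving D = diag(1, 1, 2) and L = D - A. L is symmetric positive semidefinite, so every eigenvalue is real and nonnegative. The single zero eigenvalue shows the graph is connected. There is one zero in the spectrum, matching the 1 component.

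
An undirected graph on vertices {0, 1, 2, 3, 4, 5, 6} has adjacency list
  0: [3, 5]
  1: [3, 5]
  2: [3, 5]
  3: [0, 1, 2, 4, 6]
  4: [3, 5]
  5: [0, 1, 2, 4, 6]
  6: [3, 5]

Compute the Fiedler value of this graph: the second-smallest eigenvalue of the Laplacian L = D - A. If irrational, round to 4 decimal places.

Reading degrees in the order [0, 1, 2, 3, 4, 5, 6] gives [2, 2, 2, 5, 2, 5, 2]; set D = diag(2, 2, 2, 5, 2, 5, 2) and form L = D - A. The smallest Laplacian eigenvalue is always 0. The next one, lambda_2 = 2, measures how hard the graph is to disconnect: larger values mean better connectivity. The largest eigenvalue, 7, is at most the vertex count 7.

2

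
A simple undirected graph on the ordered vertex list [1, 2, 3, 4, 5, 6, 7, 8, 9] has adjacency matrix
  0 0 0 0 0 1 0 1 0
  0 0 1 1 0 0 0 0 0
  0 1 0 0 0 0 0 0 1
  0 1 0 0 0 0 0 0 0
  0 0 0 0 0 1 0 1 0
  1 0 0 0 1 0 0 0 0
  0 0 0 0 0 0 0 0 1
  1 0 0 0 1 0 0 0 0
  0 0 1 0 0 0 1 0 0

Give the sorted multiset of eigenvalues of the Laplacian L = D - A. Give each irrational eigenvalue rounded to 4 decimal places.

[0, 0, 0.3820, 1.3820, 2, 2, 2.6180, 3.6180, 4]

With the vertex order [1, 2, 3, 4, 5, 6, 7, 8, 9], the degrees are [2, 2, 2, 1, 2, 2, 1, 2, 2], giving D = diag(2, 2, 2, 1, 2, 2, 1, 2, 2) and L = D - A. L is symmetric positive semidefinite, so every eigenvalue is real and nonnegative. The 2 zero eigenvalues correspond to the 2 connected components.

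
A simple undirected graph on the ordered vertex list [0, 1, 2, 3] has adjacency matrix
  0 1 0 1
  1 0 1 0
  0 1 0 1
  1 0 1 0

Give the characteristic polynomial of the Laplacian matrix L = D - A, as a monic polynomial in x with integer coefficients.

Each diagonal entry of L is the vertex degree and each off-diagonal entry is -1 where an edge is present, 0 otherwise; in the order [0, 1, 2, 3] the diagonal is [2, 2, 2, 2]. L has integer entries, so p(x) = det(xI - L) has integer coefficients. Expanding the determinant yields x^4 - 8x^3 + 20x^2 - 16x. The constant term is 0 because L is singular (the all-ones vector lies in its kernel). There is one zero in the spectrum, matching the 1 component. By the matrix-tree theorem the graph has (1/4) * product of the nonzero eigenvalues = 4 spanning trees.

x^4 - 8x^3 + 20x^2 - 16x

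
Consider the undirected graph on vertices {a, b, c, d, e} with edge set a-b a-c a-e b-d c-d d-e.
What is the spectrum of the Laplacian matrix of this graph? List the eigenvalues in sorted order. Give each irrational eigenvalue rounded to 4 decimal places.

[0, 2, 2, 3, 5]

Reading degrees in the order [a, b, c, d, e] gives [3, 2, 2, 3, 2]; set D = diag(3, 2, 2, 3, 2) and form L = D - A. The multiplicity of 0 as a Laplacian eigenvalue equals the number of connected components. The single zero eigenvalue shows the graph is connected. By the matrix-tree theorem the graph has (1/5) * product of the nonzero eigenvalues = 12 spanning trees. The largest eigenvalue, 5, is at most the vertex count 5.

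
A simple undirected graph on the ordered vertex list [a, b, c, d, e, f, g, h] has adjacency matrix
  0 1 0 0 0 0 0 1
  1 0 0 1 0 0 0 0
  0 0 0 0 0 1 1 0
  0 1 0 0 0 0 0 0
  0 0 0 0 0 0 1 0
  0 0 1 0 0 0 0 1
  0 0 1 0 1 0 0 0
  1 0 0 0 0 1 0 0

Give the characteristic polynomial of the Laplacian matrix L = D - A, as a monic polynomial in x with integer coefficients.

With the vertex order [a, b, c, d, e, f, g, h], the degrees are [2, 2, 2, 1, 1, 2, 2, 2], giving D = diag(2, 2, 2, 1, 1, 2, 2, 2) and L = D - A. Computing det(xI - L) by cofactor expansion (or equivalently via sum-over-permutations) gives x^8 - 14x^7 + 78x^6 - 220x^5 + 330x^4 - 252x^3 + 84x^2 - 8x. The constant term is 0 because L is singular (the all-ones vector lies in its kernel).

x^8 - 14x^7 + 78x^6 - 220x^5 + 330x^4 - 252x^3 + 84x^2 - 8x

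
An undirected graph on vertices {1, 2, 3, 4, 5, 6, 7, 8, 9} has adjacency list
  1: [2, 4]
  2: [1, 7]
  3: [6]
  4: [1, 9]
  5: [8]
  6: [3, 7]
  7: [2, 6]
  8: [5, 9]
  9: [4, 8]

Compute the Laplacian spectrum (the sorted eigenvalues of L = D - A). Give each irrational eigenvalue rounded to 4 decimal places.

With the vertex order [1, 2, 3, 4, 5, 6, 7, 8, 9], the degrees are [2, 2, 1, 2, 1, 2, 2, 2, 2], giving D = diag(2, 2, 1, 2, 1, 2, 2, 2, 2) and L = D - A. Diagonalising L (or applying a numerical eigensolver to the 9x9 matrix) gives the spectrum above. The single zero eigenvalue shows the graph is connected. The largest eigenvalue, 3.8794, is at most the vertex count 9.

[0, 0.1206, 0.4679, 1, 1.6527, 2.3473, 3, 3.5321, 3.8794]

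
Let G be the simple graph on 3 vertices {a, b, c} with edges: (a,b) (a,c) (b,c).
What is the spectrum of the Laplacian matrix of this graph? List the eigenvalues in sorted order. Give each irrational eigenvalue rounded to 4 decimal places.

Each diagonal entry of L is the vertex degree and each off-diagonal entry is -1 where an edge is present, 0 otherwise; in the order [a, b, c] the diagonal is [2, 2, 2]. Since every row of L sums to 0, the all-ones vector is in the kernel and 0 is an eigenvalue. The largest eigenvalue, 3, is at most the vertex count 3. By the matrix-tree theorem the graph has (1/3) * product of the nonzero eigenvalues = 3 spanning trees.

[0, 3, 3]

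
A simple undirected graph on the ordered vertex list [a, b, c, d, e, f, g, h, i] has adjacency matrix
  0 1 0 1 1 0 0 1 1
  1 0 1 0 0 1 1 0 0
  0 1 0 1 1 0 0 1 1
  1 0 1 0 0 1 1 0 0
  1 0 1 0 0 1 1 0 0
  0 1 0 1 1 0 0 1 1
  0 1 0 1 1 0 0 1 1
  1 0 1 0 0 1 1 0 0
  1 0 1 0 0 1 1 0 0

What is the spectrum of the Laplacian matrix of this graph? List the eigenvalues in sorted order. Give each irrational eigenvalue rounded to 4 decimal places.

[0, 4, 4, 4, 4, 5, 5, 5, 9]

Reading degrees in the order [a, b, c, d, e, f, g, h, i] gives [5, 4, 5, 4, 4, 5, 5, 4, 4]; set D = diag(5, 4, 5, 4, 4, 5, 5, 4, 4) and form L = D - A. Since every row of L sums to 0, the all-ones vector is in the kernel and 0 is an eigenvalue. The largest eigenvalue, 9, is at most the vertex count 9.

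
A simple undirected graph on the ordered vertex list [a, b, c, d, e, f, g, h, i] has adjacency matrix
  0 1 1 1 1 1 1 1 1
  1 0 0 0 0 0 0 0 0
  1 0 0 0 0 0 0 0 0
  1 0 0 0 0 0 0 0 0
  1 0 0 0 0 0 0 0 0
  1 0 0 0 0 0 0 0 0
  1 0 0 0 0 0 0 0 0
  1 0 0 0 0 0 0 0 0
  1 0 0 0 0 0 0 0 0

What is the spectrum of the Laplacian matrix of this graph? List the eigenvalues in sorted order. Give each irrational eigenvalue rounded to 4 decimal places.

[0, 1, 1, 1, 1, 1, 1, 1, 9]

Each diagonal entry of L is the vertex degree and each off-diagonal entry is -1 where an edge is present, 0 otherwise; in the order [a, b, c, d, e, f, g, h, i] the diagonal is [8, 1, 1, 1, 1, 1, 1, 1, 1]. L is symmetric positive semidefinite, so every eigenvalue is real and nonnegative.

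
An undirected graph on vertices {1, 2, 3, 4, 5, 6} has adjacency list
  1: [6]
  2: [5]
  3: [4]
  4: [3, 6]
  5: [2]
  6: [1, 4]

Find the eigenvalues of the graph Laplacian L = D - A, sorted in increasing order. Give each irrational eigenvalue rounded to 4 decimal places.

With the vertex order [1, 2, 3, 4, 5, 6], the degrees are [1, 1, 1, 2, 1, 2], giving D = diag(1, 1, 1, 2, 1, 2) and L = D - A. Diagonalising L (or applying a numerical eigensolver to the 6x6 matrix) gives the spectrum above. The 2 zero eigenvalues correspond to the 2 connected components. The eigenvalues sum to 8, which equals trace(L) = 2|E|.

[0, 0, 0.5858, 2, 2, 3.4142]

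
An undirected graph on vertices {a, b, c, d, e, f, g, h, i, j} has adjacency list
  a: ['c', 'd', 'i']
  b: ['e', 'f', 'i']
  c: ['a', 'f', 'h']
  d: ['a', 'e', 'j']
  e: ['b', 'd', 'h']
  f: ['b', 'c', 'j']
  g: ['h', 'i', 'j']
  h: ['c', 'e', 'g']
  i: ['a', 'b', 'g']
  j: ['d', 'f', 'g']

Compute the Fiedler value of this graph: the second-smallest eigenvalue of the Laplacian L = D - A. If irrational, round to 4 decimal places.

With the vertex order [a, b, c, d, e, f, g, h, i, j], the degrees are [3, 3, 3, 3, 3, 3, 3, 3, 3, 3], giving D = diag(3, 3, 3, 3, 3, 3, 3, 3, 3, 3) and L = D - A. The sorted Laplacian eigenvalues are [0, 2, 2, 2, 2, 2, 5, 5, 5, 5]; the algebraic connectivity is the second entry, 2. The eigenvalues sum to 30, which equals trace(L) = 2|E|. The largest eigenvalue, 5, is at most the vertex count 10.

2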